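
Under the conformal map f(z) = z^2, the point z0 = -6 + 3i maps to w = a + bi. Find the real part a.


Step 1: z0 = -6 + 3i
Step 2: z0^2 = (-6)^2 - 3^2 - 36i
Step 3: real part = 36 - 9 = 27

27


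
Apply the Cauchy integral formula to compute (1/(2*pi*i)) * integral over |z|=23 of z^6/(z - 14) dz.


Step 1: f(z) = z^6, a = 14 is inside |z| = 23
Step 2: By Cauchy integral formula: (1/(2pi*i)) * integral = f(a)
Step 3: f(14) = 14^6 = 7529536

7529536


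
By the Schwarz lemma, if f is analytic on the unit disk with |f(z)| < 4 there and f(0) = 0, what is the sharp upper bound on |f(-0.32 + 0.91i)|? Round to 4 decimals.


Step 1: g = f/4 maps D -> D with g(0) = 0, so by the Schwarz lemma |g(z)| <= |z|, i.e. |f(z)| <= 4|z|; this is sharp (f(z) = 4z).
Step 2: |z0|^2 = (-0.32)^2 + 0.91^2 = 0.9305
Step 3: |z0| = sqrt(0.9305) = 0.964624
Step 4: Best bound = 4 * |z0| = 4 * 0.964624 = 3.8585

3.8585


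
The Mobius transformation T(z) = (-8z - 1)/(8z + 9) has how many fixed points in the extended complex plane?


Step 1: Fixed points satisfy T(z) = z
Step 2: 8z^2 + 17z + 1 = 0
Step 3: Discriminant = 17^2 - 4*8*1 = 257
Step 4: Number of fixed points = 2

2


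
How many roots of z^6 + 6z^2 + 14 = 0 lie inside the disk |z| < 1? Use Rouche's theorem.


Step 1: On |z| = 1 the three terms have sizes |z^6| = 1^6 = 1, |6z^2| = 6*1^2 = 6, |14| = 14
Step 2: The dominant term is g(z) = 14; let h(z) = z^6 + 6z^2 so f = g + h
Step 3: On |z| = 1: |g| = 14 and |h| <= 1 + 6 = 7
Step 4: Since 14 > 7, |h| < |g| on |z| = 1, so by Rouche f has the same number of zeros as g inside |z| < 1
Step 5: g(z) = 14 is a nonzero constant with no zeros inside |z| < 1. Answer = 0

0


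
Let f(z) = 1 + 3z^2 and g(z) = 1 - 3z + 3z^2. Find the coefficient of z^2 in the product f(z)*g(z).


Step 1: z^2 term in f*g comes from: (1)*(3z^2) + (0)*(-3z) + (3z^2)*(1)
Step 2: = 3 + 0 + 3
Step 3: = 6

6


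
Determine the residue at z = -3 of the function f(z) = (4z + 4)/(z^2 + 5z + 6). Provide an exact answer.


Step 1: Q(z) = z^2 + 5z + 6 = (z + 3)(z + 2)
Step 2: Q'(z) = 2z + 5
Step 3: Q'(-3) = -1, P(-3) = -8
Step 4: Res = P(-3)/Q'(-3) = -8/(-1) = 8

8


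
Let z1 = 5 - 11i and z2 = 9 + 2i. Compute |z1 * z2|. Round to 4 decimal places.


Step 1: |z1| = sqrt(5^2 + (-11)^2) = sqrt(146)
Step 2: |z2| = sqrt(9^2 + 2^2) = sqrt(85)
Step 3: |z1*z2| = |z1|*|z2| = sqrt(146) * sqrt(85) = sqrt(146 * 85) = sqrt(12410)
Step 4: = 111.4002

111.4002


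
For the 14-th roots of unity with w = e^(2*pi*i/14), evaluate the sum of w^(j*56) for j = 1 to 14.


Step 1: The sum sum_{j=1}^{n} w^(k*j) equals n if n | k, else 0.
Step 2: Here n = 14, k = 56
Step 3: Does n divide k? 14 | 56 -> True
Step 4: Sum = 14

14


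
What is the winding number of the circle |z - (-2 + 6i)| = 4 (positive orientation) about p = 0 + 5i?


Step 1: Center c = (-2, 6), radius = 4
Step 2: |p - c|^2 = 2^2 + (-1)^2 = 5
Step 3: r^2 = 16
Step 4: |p-c| < r so winding number = 1

1


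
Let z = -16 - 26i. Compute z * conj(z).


Step 1: conj(z) = -16 + 26i
Step 2: z * conj(z) = (-16)^2 + (-26)^2
Step 3: = 256 + 676 = 932

932


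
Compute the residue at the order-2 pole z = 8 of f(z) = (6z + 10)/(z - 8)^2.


Step 1: Pole of order 2 at z = 8
Step 2: Res = lim d/dz [(z - 8)^2 * f(z)] as z -> 8
Step 3: (z - 8)^2 * f(z) = 6z + 10
Step 4: d/dz[6z + 10] = 6

6


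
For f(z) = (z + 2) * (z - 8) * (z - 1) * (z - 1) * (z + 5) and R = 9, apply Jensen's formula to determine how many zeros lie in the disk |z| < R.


Jensen's formula: (1/2pi)*integral log|f(Re^it)|dt = log|f(0)| + sum_{|a_k|<R} log(R/|a_k|)
Step 1: f(0) = 2 * (-8) * (-1) * (-1) * 5 = -80
Step 2: log|f(0)| = log|-2| + log|8| + log|1| + log|1| + log|-5| = 4.382
Step 3: Zeros inside |z| < 9: -2, 8, 1, 1, -5
Step 4: Jensen sum = log(9/2) + log(9/8) + log(9/1) + log(9/1) + log(9/5) = 6.6041
Step 5: n(R) = number of terms in the Jensen sum = count of zeros inside |z| < 9 = 5

5


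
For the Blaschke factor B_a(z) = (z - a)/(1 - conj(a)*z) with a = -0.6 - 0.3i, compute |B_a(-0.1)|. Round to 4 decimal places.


Step 1: Numerator z0 - a = -0.1 - (-0.6 - 0.3i) = 0.5 + 0.3i
Step 2: Denominator 1 - conj(a)*z0 = 1 - (-0.6 + 0.3i)*(-0.1) = 0.94 + 0.03i
Step 3: |z0 - a|^2 = 0.5^2 + 0.3^2 = 0.34; |1 - conj(a)*z0|^2 = 0.94^2 + 0.03^2 = 0.8845
Step 4: |B_a(-0.1)| = sqrt(0.34 / 0.8845) = sqrt(0.384398)
Step 5: = 0.62

0.62


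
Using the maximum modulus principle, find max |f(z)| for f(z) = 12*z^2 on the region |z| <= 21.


Step 1: On |z| = 21, |f(z)| = 12 * |z|^2 = 12 * 21^2
Step 2: By maximum modulus principle, maximum is on boundary.
Step 3: Maximum = 12 * 441 = 5292

5292


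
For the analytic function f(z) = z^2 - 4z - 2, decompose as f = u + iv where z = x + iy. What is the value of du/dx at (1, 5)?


Step 1: f(z) = (x+iy)^2 - 4(x+iy) - 2
Step 2: u = (x^2 - y^2) - 4x - 2
Step 3: u_x = 2x - 4
Step 4: At (1, 5): u_x = 2 - 4 = -2

-2


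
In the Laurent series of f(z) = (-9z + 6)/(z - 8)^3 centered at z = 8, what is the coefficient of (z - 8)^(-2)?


Step 1: Write the numerator in powers of (z - 8): -9z + 6 = -9(z - 8) + (-9*8 + 6) = -9(z - 8) - 66
Step 2: Divide by (z - 8)^3: f(z) = -66(z - 8)^(-3) - 9(z - 8)^(-2)
Step 3: This finite sum is the Laurent series of f about z = 8.
Step 4: Coefficient of (z - 8)^(-2) = coefficient of (z - 8) in the re-centred numerator = -9

-9


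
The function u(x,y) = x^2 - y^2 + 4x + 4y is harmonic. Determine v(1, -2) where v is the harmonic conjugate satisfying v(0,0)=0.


Step 1: v_x = -u_y = 2y - 4
Step 2: v_y = u_x = 2x + 4
Step 3: v = 2xy - 4x + 4y + C
Step 4: v(0,0) = 0 => C = 0
Step 5: v(1, -2) = -16

-16


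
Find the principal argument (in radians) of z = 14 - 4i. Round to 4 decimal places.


Step 1: z = 14 - 4i
Step 2: arg(z) = atan2(-4, 14)
Step 3: arg(z) = -0.2783

-0.2783


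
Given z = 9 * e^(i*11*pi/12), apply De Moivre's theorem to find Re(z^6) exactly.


Step 1: By De Moivre's theorem, z^6 = 9^6 * e^(i*6*11*pi/12) = 531441 * (cos(11*pi/2) + i*sin(11*pi/2))
Step 2: |z|^6 = 9^6 = 531441
Step 3: Reduce the angle mod 2*pi: 11*pi/2 - 4*pi = 3*pi/2
Step 4: cos(3*pi/2) = 0
Step 5: Re(z^6) = 531441 * 0 = 0

0


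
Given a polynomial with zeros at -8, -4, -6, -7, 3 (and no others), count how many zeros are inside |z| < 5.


Step 1: Check each root:
  z = -8: |-8| = 8 >= 5
  z = -4: |-4| = 4 < 5
  z = -6: |-6| = 6 >= 5
  z = -7: |-7| = 7 >= 5
  z = 3: |3| = 3 < 5
Step 2: Count = 2

2


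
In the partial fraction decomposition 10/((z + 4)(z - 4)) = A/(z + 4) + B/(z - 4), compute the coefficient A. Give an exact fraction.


Step 1: Multiply both sides by (z + 4) and set z = -4
Step 2: A = 10 / (-4 - 4)
Step 3: A = 10 / (-8)
Step 4: A = -5/4

-5/4


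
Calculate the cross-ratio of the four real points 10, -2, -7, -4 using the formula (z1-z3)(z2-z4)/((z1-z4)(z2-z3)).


Step 1: (z1-z3)(z2-z4) = 17 * 2 = 34
Step 2: (z1-z4)(z2-z3) = 14 * 5 = 70
Step 3: Cross-ratio = 34/70 = 17/35

17/35


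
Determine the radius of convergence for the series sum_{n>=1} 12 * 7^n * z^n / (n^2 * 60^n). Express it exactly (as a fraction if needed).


Step 1: General term a_n = 12 * 7^n / (n^2 * 60^n)
Step 2: By the root test, |a_n|^(1/n) = 12^(1/n) * 7 / (n^(2/n) * 60) -> 7/60 as n -> infinity (since 12^(1/n) -> 1 and n^(2/n) -> 1)
Step 3: R = 1/lim|a_n|^(1/n) = 60/7

60/7


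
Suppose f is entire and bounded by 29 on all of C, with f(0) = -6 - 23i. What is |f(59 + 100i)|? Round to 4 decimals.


Step 1: By Liouville's theorem, a bounded entire function is constant.
Step 2: f(z) = f(0) = -6 - 23i for all z.
Step 3: |f(w)| = |-6 - 23i| = sqrt(36 + 529)
Step 4: = 23.7697

23.7697


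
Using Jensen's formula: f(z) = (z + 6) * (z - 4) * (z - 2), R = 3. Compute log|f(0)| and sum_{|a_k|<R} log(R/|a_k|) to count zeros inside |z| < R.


Jensen's formula: (1/2pi)*integral log|f(Re^it)|dt = log|f(0)| + sum_{|a_k|<R} log(R/|a_k|)
Step 1: f(0) = 6 * (-4) * (-2) = 48
Step 2: log|f(0)| = log|-6| + log|4| + log|2| = 3.8712
Step 3: Zeros inside |z| < 3: 2
Step 4: Jensen sum = log(3/2) = 0.4055
Step 5: n(R) = number of terms in the Jensen sum = count of zeros inside |z| < 3 = 1

1


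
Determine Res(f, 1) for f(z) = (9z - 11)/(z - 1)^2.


Step 1: Pole of order 2 at z = 1
Step 2: Res = lim d/dz [(z - 1)^2 * f(z)] as z -> 1
Step 3: (z - 1)^2 * f(z) = 9z - 11
Step 4: d/dz[9z - 11] = 9

9


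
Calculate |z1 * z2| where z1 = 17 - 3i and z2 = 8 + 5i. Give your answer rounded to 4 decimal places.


Step 1: |z1| = sqrt(17^2 + (-3)^2) = sqrt(298)
Step 2: |z2| = sqrt(8^2 + 5^2) = sqrt(89)
Step 3: |z1*z2| = |z1|*|z2| = sqrt(298) * sqrt(89) = sqrt(298 * 89) = sqrt(26522)
Step 4: = 162.8558

162.8558


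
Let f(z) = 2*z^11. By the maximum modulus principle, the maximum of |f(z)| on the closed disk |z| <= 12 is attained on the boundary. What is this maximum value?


Step 1: On |z| = 12, |f(z)| = 2 * |z|^11 = 2 * 12^11
Step 2: By maximum modulus principle, maximum is on boundary.
Step 3: Maximum = 2 * 743008370688 = 1486016741376

1486016741376


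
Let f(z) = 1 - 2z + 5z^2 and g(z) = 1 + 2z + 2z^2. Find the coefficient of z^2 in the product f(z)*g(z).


Step 1: z^2 term in f*g comes from: (1)*(2z^2) + (-2z)*(2z) + (5z^2)*(1)
Step 2: = 2 - 4 + 5
Step 3: = 3

3


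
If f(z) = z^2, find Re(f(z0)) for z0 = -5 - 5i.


Step 1: z0 = -5 - 5i
Step 2: z0^2 = (-5)^2 - (-5)^2 + 50i
Step 3: real part = 25 - 25 = 0

0


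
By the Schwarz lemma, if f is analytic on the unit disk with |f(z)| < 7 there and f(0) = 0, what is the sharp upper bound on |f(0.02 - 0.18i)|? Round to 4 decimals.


Step 1: g = f/7 maps D -> D with g(0) = 0, so by the Schwarz lemma |g(z)| <= |z|, i.e. |f(z)| <= 7|z|; this is sharp (f(z) = 7z).
Step 2: |z0|^2 = 0.02^2 + (-0.18)^2 = 0.0328
Step 3: |z0| = sqrt(0.0328) = 0.181108
Step 4: Best bound = 7 * |z0| = 7 * 0.181108 = 1.2678

1.2678


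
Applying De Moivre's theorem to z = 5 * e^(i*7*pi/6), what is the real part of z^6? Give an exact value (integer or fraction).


Step 1: By De Moivre's theorem, z^6 = 5^6 * e^(i*6*7*pi/6) = 15625 * (cos(7*pi) + i*sin(7*pi))
Step 2: |z|^6 = 5^6 = 15625
Step 3: Reduce the angle mod 2*pi: 7*pi - 6*pi = pi
Step 4: cos(pi) = -1
Step 5: Re(z^6) = 15625 * (-1) = -15625

-15625


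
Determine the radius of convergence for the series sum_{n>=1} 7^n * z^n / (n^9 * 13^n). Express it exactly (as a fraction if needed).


Step 1: General term a_n = 7^n / (n^9 * 13^n)
Step 2: By the root test, |a_n|^(1/n) = 7 / (n^(9/n) * 13) -> 7/13 as n -> infinity (since n^(9/n) -> 1)
Step 3: R = 1/lim|a_n|^(1/n) = 13/7

13/7


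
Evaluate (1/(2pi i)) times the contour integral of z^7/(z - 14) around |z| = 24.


Step 1: f(z) = z^7, a = 14 is inside |z| = 24
Step 2: By Cauchy integral formula: (1/(2pi*i)) * integral = f(a)
Step 3: f(14) = 14^7 = 105413504

105413504


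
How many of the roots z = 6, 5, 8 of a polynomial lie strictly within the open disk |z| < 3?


Step 1: Check each root:
  z = 6: |6| = 6 >= 3
  z = 5: |5| = 5 >= 3
  z = 8: |8| = 8 >= 3
Step 2: Count = 0

0


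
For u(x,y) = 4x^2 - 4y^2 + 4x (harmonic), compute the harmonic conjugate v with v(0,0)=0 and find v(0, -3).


Step 1: v_x = -u_y = 8y + 0
Step 2: v_y = u_x = 8x + 4
Step 3: v = 8xy + 4y + C
Step 4: v(0,0) = 0 => C = 0
Step 5: v(0, -3) = -12

-12


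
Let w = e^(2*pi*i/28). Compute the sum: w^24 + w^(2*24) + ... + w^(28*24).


Step 1: The sum sum_{j=1}^{n} w^(k*j) equals n if n | k, else 0.
Step 2: Here n = 28, k = 24
Step 3: Does n divide k? 28 | 24 -> False
Step 4: Sum = 0

0


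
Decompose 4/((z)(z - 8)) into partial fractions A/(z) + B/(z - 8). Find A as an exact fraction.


Step 1: Multiply both sides by (z) and set z = 0
Step 2: A = 4 / (0 - 8)
Step 3: A = 4 / (-8)
Step 4: A = -1/2

-1/2


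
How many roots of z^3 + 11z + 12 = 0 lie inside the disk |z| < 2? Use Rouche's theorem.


Step 1: On |z| = 2 the three terms have sizes |z^3| = 2^3 = 8, |11z| = 11*2 = 22, |12| = 12
Step 2: The dominant term is g(z) = 11z; let h(z) = z^3 + 12 so f = g + h
Step 3: On |z| = 2: |g| = 22 and |h| <= 8 + 12 = 20
Step 4: Since 22 > 20, |h| < |g| on |z| = 2, so by Rouche f has the same number of zeros as g inside |z| < 2
Step 5: g(z) = 11z has 1 zero (at the origin, multiplicity 1) inside |z| < 2. Answer = 1

1


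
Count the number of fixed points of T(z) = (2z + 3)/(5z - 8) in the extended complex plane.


Step 1: Fixed points satisfy T(z) = z
Step 2: 5z^2 - 10z - 3 = 0
Step 3: Discriminant = (-10)^2 - 4*5*(-3) = 160
Step 4: Number of fixed points = 2

2


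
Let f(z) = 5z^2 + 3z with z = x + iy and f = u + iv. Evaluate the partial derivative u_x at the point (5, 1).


Step 1: f(z) = 5(x+iy)^2 + 3(x+iy) + 0
Step 2: u = 5(x^2 - y^2) + 3x + 0
Step 3: u_x = 10x + 3
Step 4: At (5, 1): u_x = 50 + 3 = 53

53


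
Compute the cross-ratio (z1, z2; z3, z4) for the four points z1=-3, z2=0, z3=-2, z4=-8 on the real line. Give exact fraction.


Step 1: (z1-z3)(z2-z4) = (-1) * 8 = -8
Step 2: (z1-z4)(z2-z3) = 5 * 2 = 10
Step 3: Cross-ratio = -8/10 = -4/5

-4/5


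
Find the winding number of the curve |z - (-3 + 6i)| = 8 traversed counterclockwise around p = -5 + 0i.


Step 1: Center c = (-3, 6), radius = 8
Step 2: |p - c|^2 = (-2)^2 + (-6)^2 = 40
Step 3: r^2 = 64
Step 4: |p-c| < r so winding number = 1

1


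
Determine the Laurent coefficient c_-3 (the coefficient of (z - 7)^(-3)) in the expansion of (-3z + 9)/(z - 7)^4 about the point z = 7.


Step 1: Write the numerator in powers of (z - 7): -3z + 9 = -3(z - 7) + (-3*7 + 9) = -3(z - 7) - 12
Step 2: Divide by (z - 7)^4: f(z) = -12(z - 7)^(-4) - 3(z - 7)^(-3)
Step 3: This finite sum is the Laurent series of f about z = 7.
Step 4: Coefficient of (z - 7)^(-3) = coefficient of (z - 7) in the re-centred numerator = -3

-3


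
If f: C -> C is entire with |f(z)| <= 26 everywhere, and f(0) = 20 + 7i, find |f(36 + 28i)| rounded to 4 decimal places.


Step 1: By Liouville's theorem, a bounded entire function is constant.
Step 2: f(z) = f(0) = 20 + 7i for all z.
Step 3: |f(w)| = |20 + 7i| = sqrt(400 + 49)
Step 4: = 21.1896

21.1896


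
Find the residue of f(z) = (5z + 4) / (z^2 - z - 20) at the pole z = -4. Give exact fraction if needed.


Step 1: Q(z) = z^2 - z - 20 = (z + 4)(z - 5)
Step 2: Q'(z) = 2z - 1
Step 3: Q'(-4) = -9, P(-4) = -16
Step 4: Res = P(-4)/Q'(-4) = -16/(-9) = 16/9

16/9


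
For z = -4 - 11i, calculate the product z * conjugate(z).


Step 1: conj(z) = -4 + 11i
Step 2: z * conj(z) = (-4)^2 + (-11)^2
Step 3: = 16 + 121 = 137

137


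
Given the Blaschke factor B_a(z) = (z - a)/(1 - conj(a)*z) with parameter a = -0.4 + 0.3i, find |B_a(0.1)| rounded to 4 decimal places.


Step 1: Numerator z0 - a = 0.1 - (-0.4 + 0.3i) = 0.5 - 0.3i
Step 2: Denominator 1 - conj(a)*z0 = 1 - (-0.4 - 0.3i)*0.1 = 1.04 + 0.03i
Step 3: |z0 - a|^2 = 0.5^2 + (-0.3)^2 = 0.34; |1 - conj(a)*z0|^2 = 1.04^2 + 0.03^2 = 1.0825
Step 4: |B_a(0.1)| = sqrt(0.34 / 1.0825) = sqrt(0.314088)
Step 5: = 0.5604

0.5604


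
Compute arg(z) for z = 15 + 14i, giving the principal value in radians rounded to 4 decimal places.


Step 1: z = 15 + 14i
Step 2: arg(z) = atan2(14, 15)
Step 3: arg(z) = 0.7509

0.7509


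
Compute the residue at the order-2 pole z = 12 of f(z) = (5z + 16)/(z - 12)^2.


Step 1: Pole of order 2 at z = 12
Step 2: Res = lim d/dz [(z - 12)^2 * f(z)] as z -> 12
Step 3: (z - 12)^2 * f(z) = 5z + 16
Step 4: d/dz[5z + 16] = 5

5


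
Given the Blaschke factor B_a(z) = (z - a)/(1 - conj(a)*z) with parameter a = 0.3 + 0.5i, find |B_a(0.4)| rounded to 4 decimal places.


Step 1: Numerator z0 - a = 0.4 - (0.3 + 0.5i) = 0.1 - 0.5i
Step 2: Denominator 1 - conj(a)*z0 = 1 - (0.3 - 0.5i)*0.4 = 0.88 + 0.2i
Step 3: |z0 - a|^2 = 0.1^2 + (-0.5)^2 = 0.26; |1 - conj(a)*z0|^2 = 0.88^2 + 0.2^2 = 0.8144
Step 4: |B_a(0.4)| = sqrt(0.26 / 0.8144) = sqrt(0.319253)
Step 5: = 0.565

0.565


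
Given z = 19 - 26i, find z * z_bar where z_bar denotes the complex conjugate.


Step 1: conj(z) = 19 + 26i
Step 2: z * conj(z) = 19^2 + (-26)^2
Step 3: = 361 + 676 = 1037

1037


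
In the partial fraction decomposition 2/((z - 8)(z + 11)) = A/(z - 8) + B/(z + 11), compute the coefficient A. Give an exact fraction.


Step 1: Multiply both sides by (z - 8) and set z = 8
Step 2: A = 2 / (8 + 11)
Step 3: A = 2 / 19
Step 4: A = 2/19

2/19


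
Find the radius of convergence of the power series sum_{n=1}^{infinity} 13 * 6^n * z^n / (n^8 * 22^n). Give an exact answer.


Step 1: General term a_n = 13 * 6^n / (n^8 * 22^n)
Step 2: By the root test, |a_n|^(1/n) = 13^(1/n) * 6 / (n^(8/n) * 22) -> 6/22 as n -> infinity (since 13^(1/n) -> 1 and n^(8/n) -> 1)
Step 3: R = 1/lim|a_n|^(1/n) = 22/6 = 11/3

11/3


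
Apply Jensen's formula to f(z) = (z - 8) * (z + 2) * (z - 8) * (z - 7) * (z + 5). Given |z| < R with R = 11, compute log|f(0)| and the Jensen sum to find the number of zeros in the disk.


Jensen's formula: (1/2pi)*integral log|f(Re^it)|dt = log|f(0)| + sum_{|a_k|<R} log(R/|a_k|)
Step 1: f(0) = (-8) * 2 * (-8) * (-7) * 5 = -4480
Step 2: log|f(0)| = log|8| + log|-2| + log|8| + log|7| + log|-5| = 8.4074
Step 3: Zeros inside |z| < 11: 8, -2, 8, 7, -5
Step 4: Jensen sum = log(11/8) + log(11/2) + log(11/8) + log(11/7) + log(11/5) = 3.5821
Step 5: n(R) = number of terms in the Jensen sum = count of zeros inside |z| < 11 = 5

5


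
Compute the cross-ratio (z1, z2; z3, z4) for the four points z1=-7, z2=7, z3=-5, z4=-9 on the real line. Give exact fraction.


Step 1: (z1-z3)(z2-z4) = (-2) * 16 = -32
Step 2: (z1-z4)(z2-z3) = 2 * 12 = 24
Step 3: Cross-ratio = -32/24 = -4/3

-4/3


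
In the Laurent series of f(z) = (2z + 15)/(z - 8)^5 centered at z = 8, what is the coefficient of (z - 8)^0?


Step 1: Write the numerator in powers of (z - 8): 2z + 15 = 2(z - 8) + (2*8 + 15) = 2(z - 8) + 31
Step 2: Divide by (z - 8)^5: f(z) = 31(z - 8)^(-5) + 2(z - 8)^(-4)
Step 3: This finite sum is the Laurent series of f about z = 8.
Step 4: Only the powers -5 and -4 appear, so the coefficient of (z - 8)^0 = 0

0


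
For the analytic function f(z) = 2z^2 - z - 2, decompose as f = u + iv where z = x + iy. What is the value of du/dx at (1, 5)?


Step 1: f(z) = 2(x+iy)^2 - (x+iy) - 2
Step 2: u = 2(x^2 - y^2) - x - 2
Step 3: u_x = 4x - 1
Step 4: At (1, 5): u_x = 4 - 1 = 3

3


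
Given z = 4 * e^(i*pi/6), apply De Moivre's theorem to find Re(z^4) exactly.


Step 1: By De Moivre's theorem, z^4 = 4^4 * e^(i*4*pi/6) = 256 * (cos(2*pi/3) + i*sin(2*pi/3))
Step 2: |z|^4 = 4^4 = 256
Step 3: The angle 2*pi/3 already lies in [0, 2*pi)
Step 4: cos(2*pi/3) = -1/2
Step 5: Re(z^4) = 256 * (-1/2) = -128

-128


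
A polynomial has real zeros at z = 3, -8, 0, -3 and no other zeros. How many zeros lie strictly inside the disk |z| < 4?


Step 1: Check each root:
  z = 3: |3| = 3 < 4
  z = -8: |-8| = 8 >= 4
  z = 0: |0| = 0 < 4
  z = -3: |-3| = 3 < 4
Step 2: Count = 3

3


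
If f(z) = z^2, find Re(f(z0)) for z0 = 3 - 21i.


Step 1: z0 = 3 - 21i
Step 2: z0^2 = 3^2 - (-21)^2 - 126i
Step 3: real part = 9 - 441 = -432

-432


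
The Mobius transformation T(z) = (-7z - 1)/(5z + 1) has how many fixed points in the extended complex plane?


Step 1: Fixed points satisfy T(z) = z
Step 2: 5z^2 + 8z + 1 = 0
Step 3: Discriminant = 8^2 - 4*5*1 = 44
Step 4: Number of fixed points = 2

2


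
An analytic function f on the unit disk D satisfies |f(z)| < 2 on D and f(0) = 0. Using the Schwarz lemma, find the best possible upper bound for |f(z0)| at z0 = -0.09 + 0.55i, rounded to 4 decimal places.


Step 1: g = f/2 maps D -> D with g(0) = 0, so by the Schwarz lemma |g(z)| <= |z|, i.e. |f(z)| <= 2|z|; this is sharp (f(z) = 2z).
Step 2: |z0|^2 = (-0.09)^2 + 0.55^2 = 0.3106
Step 3: |z0| = sqrt(0.3106) = 0.557315
Step 4: Best bound = 2 * |z0| = 2 * 0.557315 = 1.1146

1.1146


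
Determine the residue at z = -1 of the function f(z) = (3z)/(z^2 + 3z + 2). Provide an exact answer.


Step 1: Q(z) = z^2 + 3z + 2 = (z + 1)(z + 2)
Step 2: Q'(z) = 2z + 3
Step 3: Q'(-1) = 1, P(-1) = -3
Step 4: Res = P(-1)/Q'(-1) = -3/1 = -3

-3


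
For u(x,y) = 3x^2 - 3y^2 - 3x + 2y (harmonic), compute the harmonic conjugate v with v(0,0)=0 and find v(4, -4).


Step 1: v_x = -u_y = 6y - 2
Step 2: v_y = u_x = 6x - 3
Step 3: v = 6xy - 2x - 3y + C
Step 4: v(0,0) = 0 => C = 0
Step 5: v(4, -4) = -92

-92


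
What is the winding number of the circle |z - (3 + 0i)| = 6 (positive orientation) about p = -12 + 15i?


Step 1: Center c = (3, 0), radius = 6
Step 2: |p - c|^2 = (-15)^2 + 15^2 = 450
Step 3: r^2 = 36
Step 4: |p-c| > r so winding number = 0

0


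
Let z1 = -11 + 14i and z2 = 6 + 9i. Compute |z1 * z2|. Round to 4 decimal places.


Step 1: |z1| = sqrt((-11)^2 + 14^2) = sqrt(317)
Step 2: |z2| = sqrt(6^2 + 9^2) = sqrt(117)
Step 3: |z1*z2| = |z1|*|z2| = sqrt(317) * sqrt(117) = sqrt(317 * 117) = sqrt(37089)
Step 4: = 192.585

192.585


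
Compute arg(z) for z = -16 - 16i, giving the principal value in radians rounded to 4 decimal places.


Step 1: z = -16 - 16i
Step 2: arg(z) = atan2(-16, -16)
Step 3: arg(z) = -2.3562

-2.3562


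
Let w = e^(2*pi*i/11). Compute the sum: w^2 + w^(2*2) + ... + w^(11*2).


Step 1: The sum sum_{j=1}^{n} w^(k*j) equals n if n | k, else 0.
Step 2: Here n = 11, k = 2
Step 3: Does n divide k? 11 | 2 -> False
Step 4: Sum = 0

0


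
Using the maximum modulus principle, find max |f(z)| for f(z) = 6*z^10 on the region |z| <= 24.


Step 1: On |z| = 24, |f(z)| = 6 * |z|^10 = 6 * 24^10
Step 2: By maximum modulus principle, maximum is on boundary.
Step 3: Maximum = 6 * 63403380965376 = 380420285792256

380420285792256


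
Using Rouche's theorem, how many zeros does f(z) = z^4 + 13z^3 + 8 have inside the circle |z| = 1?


Step 1: On |z| = 1 the three terms have sizes |z^4| = 1^4 = 1, |13z^3| = 13*1^3 = 13, |8| = 8
Step 2: The dominant term is g(z) = 13z^3; let h(z) = z^4 + 8 so f = g + h
Step 3: On |z| = 1: |g| = 13 and |h| <= 1 + 8 = 9
Step 4: Since 13 > 9, |h| < |g| on |z| = 1, so by Rouche f has the same number of zeros as g inside |z| < 1
Step 5: g(z) = 13z^3 has 3 zeros (at the origin, multiplicity 3) inside |z| < 1. Answer = 3

3


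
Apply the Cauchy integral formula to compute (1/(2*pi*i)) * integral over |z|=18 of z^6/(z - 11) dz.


Step 1: f(z) = z^6, a = 11 is inside |z| = 18
Step 2: By Cauchy integral formula: (1/(2pi*i)) * integral = f(a)
Step 3: f(11) = 11^6 = 1771561

1771561


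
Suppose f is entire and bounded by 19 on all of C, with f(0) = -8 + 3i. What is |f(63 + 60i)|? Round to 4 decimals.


Step 1: By Liouville's theorem, a bounded entire function is constant.
Step 2: f(z) = f(0) = -8 + 3i for all z.
Step 3: |f(w)| = |-8 + 3i| = sqrt(64 + 9)
Step 4: = 8.544

8.544


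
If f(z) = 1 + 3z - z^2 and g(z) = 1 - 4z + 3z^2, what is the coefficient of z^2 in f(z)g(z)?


Step 1: z^2 term in f*g comes from: (1)*(3z^2) + (3z)*(-4z) + (-z^2)*(1)
Step 2: = 3 - 12 - 1
Step 3: = -10

-10


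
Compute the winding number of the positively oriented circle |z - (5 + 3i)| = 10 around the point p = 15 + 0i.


Step 1: Center c = (5, 3), radius = 10
Step 2: |p - c|^2 = 10^2 + (-3)^2 = 109
Step 3: r^2 = 100
Step 4: |p-c| > r so winding number = 0

0


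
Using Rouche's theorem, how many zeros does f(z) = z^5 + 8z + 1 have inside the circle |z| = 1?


Step 1: On |z| = 1 the three terms have sizes |z^5| = 1^5 = 1, |8z| = 8*1 = 8, |1| = 1
Step 2: The dominant term is g(z) = 8z; let h(z) = z^5 + 1 so f = g + h
Step 3: On |z| = 1: |g| = 8 and |h| <= 1 + 1 = 2
Step 4: Since 8 > 2, |h| < |g| on |z| = 1, so by Rouche f has the same number of zeros as g inside |z| < 1
Step 5: g(z) = 8z has 1 zero (at the origin, multiplicity 1) inside |z| < 1. Answer = 1

1


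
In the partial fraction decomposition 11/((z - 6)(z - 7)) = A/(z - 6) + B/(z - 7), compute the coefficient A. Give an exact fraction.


Step 1: Multiply both sides by (z - 6) and set z = 6
Step 2: A = 11 / (6 - 7)
Step 3: A = 11 / (-1)
Step 4: A = -11

-11


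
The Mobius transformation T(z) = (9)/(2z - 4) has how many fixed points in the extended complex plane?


Step 1: Fixed points satisfy T(z) = z
Step 2: 2z^2 - 4z - 9 = 0
Step 3: Discriminant = (-4)^2 - 4*2*(-9) = 88
Step 4: Number of fixed points = 2

2


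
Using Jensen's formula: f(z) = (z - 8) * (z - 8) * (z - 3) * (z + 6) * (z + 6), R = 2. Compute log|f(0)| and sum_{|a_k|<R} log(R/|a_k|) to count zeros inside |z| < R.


Jensen's formula: (1/2pi)*integral log|f(Re^it)|dt = log|f(0)| + sum_{|a_k|<R} log(R/|a_k|)
Step 1: f(0) = (-8) * (-8) * (-3) * 6 * 6 = -6912
Step 2: log|f(0)| = log|8| + log|8| + log|3| + log|-6| + log|-6| = 8.841
Step 3: Zeros inside |z| < 2: none
Step 4: Jensen sum = (empty sum) = 0
Step 5: n(R) = number of terms in the Jensen sum = count of zeros inside |z| < 2 = 0

0


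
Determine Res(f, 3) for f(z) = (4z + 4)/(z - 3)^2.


Step 1: Pole of order 2 at z = 3
Step 2: Res = lim d/dz [(z - 3)^2 * f(z)] as z -> 3
Step 3: (z - 3)^2 * f(z) = 4z + 4
Step 4: d/dz[4z + 4] = 4

4


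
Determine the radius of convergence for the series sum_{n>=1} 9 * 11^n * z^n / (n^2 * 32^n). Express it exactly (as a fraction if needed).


Step 1: General term a_n = 9 * 11^n / (n^2 * 32^n)
Step 2: By the root test, |a_n|^(1/n) = 9^(1/n) * 11 / (n^(2/n) * 32) -> 11/32 as n -> infinity (since 9^(1/n) -> 1 and n^(2/n) -> 1)
Step 3: R = 1/lim|a_n|^(1/n) = 32/11

32/11


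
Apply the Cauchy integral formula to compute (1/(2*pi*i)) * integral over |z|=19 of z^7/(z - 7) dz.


Step 1: f(z) = z^7, a = 7 is inside |z| = 19
Step 2: By Cauchy integral formula: (1/(2pi*i)) * integral = f(a)
Step 3: f(7) = 7^7 = 823543

823543


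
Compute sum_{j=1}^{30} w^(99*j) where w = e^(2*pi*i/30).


Step 1: The sum sum_{j=1}^{n} w^(k*j) equals n if n | k, else 0.
Step 2: Here n = 30, k = 99
Step 3: Does n divide k? 30 | 99 -> False
Step 4: Sum = 0

0


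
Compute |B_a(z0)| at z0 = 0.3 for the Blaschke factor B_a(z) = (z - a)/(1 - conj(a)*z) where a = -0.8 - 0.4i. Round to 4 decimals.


Step 1: Numerator z0 - a = 0.3 - (-0.8 - 0.4i) = 1.1 + 0.4i
Step 2: Denominator 1 - conj(a)*z0 = 1 - (-0.8 + 0.4i)*0.3 = 1.24 - 0.12i
Step 3: |z0 - a|^2 = 1.1^2 + 0.4^2 = 1.37; |1 - conj(a)*z0|^2 = 1.24^2 + (-0.12)^2 = 1.552
Step 4: |B_a(0.3)| = sqrt(1.37 / 1.552) = sqrt(0.882732)
Step 5: = 0.9395

0.9395


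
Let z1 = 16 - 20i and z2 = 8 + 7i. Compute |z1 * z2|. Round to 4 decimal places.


Step 1: |z1| = sqrt(16^2 + (-20)^2) = sqrt(656)
Step 2: |z2| = sqrt(8^2 + 7^2) = sqrt(113)
Step 3: |z1*z2| = |z1|*|z2| = sqrt(656) * sqrt(113) = sqrt(656 * 113) = sqrt(74128)
Step 4: = 272.2646

272.2646


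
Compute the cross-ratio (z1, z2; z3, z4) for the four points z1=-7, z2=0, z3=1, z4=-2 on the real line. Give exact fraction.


Step 1: (z1-z3)(z2-z4) = (-8) * 2 = -16
Step 2: (z1-z4)(z2-z3) = (-5) * (-1) = 5
Step 3: Cross-ratio = -16/5 = -16/5

-16/5


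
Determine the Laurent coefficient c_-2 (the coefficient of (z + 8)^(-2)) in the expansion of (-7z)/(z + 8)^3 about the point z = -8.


Step 1: Write the numerator in powers of (z + 8): -7z = -7(z + 8) + (-7*(-8) + 0) = -7(z + 8) + 56
Step 2: Divide by (z + 8)^3: f(z) = 56(z + 8)^(-3) - 7(z + 8)^(-2)
Step 3: This finite sum is the Laurent series of f about z = -8.
Step 4: Coefficient of (z + 8)^(-2) = coefficient of (z + 8) in the re-centred numerator = -7

-7


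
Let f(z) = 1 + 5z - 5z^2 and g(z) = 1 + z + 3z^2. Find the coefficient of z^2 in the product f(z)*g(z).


Step 1: z^2 term in f*g comes from: (1)*(3z^2) + (5z)*(z) + (-5z^2)*(1)
Step 2: = 3 + 5 - 5
Step 3: = 3

3


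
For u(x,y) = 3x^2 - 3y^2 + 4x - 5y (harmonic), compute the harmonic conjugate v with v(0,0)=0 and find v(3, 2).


Step 1: v_x = -u_y = 6y + 5
Step 2: v_y = u_x = 6x + 4
Step 3: v = 6xy + 5x + 4y + C
Step 4: v(0,0) = 0 => C = 0
Step 5: v(3, 2) = 59

59


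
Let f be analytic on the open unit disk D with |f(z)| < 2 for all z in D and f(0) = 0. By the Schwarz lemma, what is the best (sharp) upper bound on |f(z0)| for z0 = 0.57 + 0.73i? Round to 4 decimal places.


Step 1: g = f/2 maps D -> D with g(0) = 0, so by the Schwarz lemma |g(z)| <= |z|, i.e. |f(z)| <= 2|z|; this is sharp (f(z) = 2z).
Step 2: |z0|^2 = 0.57^2 + 0.73^2 = 0.8578
Step 3: |z0| = sqrt(0.8578) = 0.926175
Step 4: Best bound = 2 * |z0| = 2 * 0.926175 = 1.8523

1.8523


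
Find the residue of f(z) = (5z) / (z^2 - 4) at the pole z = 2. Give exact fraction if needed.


Step 1: Q(z) = z^2 - 4 = (z - 2)(z + 2)
Step 2: Q'(z) = 2z
Step 3: Q'(2) = 4, P(2) = 10
Step 4: Res = P(2)/Q'(2) = 10/4 = 5/2

5/2


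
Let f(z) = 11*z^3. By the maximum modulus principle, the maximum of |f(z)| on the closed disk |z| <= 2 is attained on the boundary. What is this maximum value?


Step 1: On |z| = 2, |f(z)| = 11 * |z|^3 = 11 * 2^3
Step 2: By maximum modulus principle, maximum is on boundary.
Step 3: Maximum = 11 * 8 = 88

88


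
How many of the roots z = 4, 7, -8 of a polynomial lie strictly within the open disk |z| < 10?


Step 1: Check each root:
  z = 4: |4| = 4 < 10
  z = 7: |7| = 7 < 10
  z = -8: |-8| = 8 < 10
Step 2: Count = 3

3


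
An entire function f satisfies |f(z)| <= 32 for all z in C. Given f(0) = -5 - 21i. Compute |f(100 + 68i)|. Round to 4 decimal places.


Step 1: By Liouville's theorem, a bounded entire function is constant.
Step 2: f(z) = f(0) = -5 - 21i for all z.
Step 3: |f(w)| = |-5 - 21i| = sqrt(25 + 441)
Step 4: = 21.587

21.587


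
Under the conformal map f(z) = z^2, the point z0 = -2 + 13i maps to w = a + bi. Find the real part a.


Step 1: z0 = -2 + 13i
Step 2: z0^2 = (-2)^2 - 13^2 - 52i
Step 3: real part = 4 - 169 = -165

-165


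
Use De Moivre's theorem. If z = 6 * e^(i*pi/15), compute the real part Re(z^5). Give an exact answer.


Step 1: By De Moivre's theorem, z^5 = 6^5 * e^(i*5*pi/15) = 7776 * (cos(pi/3) + i*sin(pi/3))
Step 2: |z|^5 = 6^5 = 7776
Step 3: The angle pi/3 already lies in [0, 2*pi)
Step 4: cos(pi/3) = 1/2
Step 5: Re(z^5) = 7776 * 1/2 = 3888

3888


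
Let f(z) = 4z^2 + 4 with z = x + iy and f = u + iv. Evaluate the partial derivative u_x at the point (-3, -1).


Step 1: f(z) = 4(x+iy)^2 + 4
Step 2: u = 4(x^2 - y^2) + 4
Step 3: u_x = 8x + 0
Step 4: At (-3, -1): u_x = -24 + 0 = -24

-24


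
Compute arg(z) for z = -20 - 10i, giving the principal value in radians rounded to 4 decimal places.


Step 1: z = -20 - 10i
Step 2: arg(z) = atan2(-10, -20)
Step 3: arg(z) = -2.6779

-2.6779


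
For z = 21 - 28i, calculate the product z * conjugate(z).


Step 1: conj(z) = 21 + 28i
Step 2: z * conj(z) = 21^2 + (-28)^2
Step 3: = 441 + 784 = 1225

1225


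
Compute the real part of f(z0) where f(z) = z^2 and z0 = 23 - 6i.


Step 1: z0 = 23 - 6i
Step 2: z0^2 = 23^2 - (-6)^2 - 276i
Step 3: real part = 529 - 36 = 493

493


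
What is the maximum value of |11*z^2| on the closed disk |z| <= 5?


Step 1: On |z| = 5, |f(z)| = 11 * |z|^2 = 11 * 5^2
Step 2: By maximum modulus principle, maximum is on boundary.
Step 3: Maximum = 11 * 25 = 275

275


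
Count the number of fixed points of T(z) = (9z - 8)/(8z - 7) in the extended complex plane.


Step 1: Fixed points satisfy T(z) = z
Step 2: 8z^2 - 16z + 8 = 0
Step 3: Discriminant = (-16)^2 - 4*8*8 = 0
Step 4: Number of fixed points = 1

1


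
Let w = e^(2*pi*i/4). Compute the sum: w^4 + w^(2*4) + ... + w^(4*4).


Step 1: The sum sum_{j=1}^{n} w^(k*j) equals n if n | k, else 0.
Step 2: Here n = 4, k = 4
Step 3: Does n divide k? 4 | 4 -> True
Step 4: Sum = 4

4


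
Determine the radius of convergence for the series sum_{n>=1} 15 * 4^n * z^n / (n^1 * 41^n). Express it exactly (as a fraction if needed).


Step 1: General term a_n = 15 * 4^n / (n^1 * 41^n)
Step 2: By the root test, |a_n|^(1/n) = 15^(1/n) * 4 / (n^(1/n) * 41) -> 4/41 as n -> infinity (since 15^(1/n) -> 1 and n^(1/n) -> 1)
Step 3: R = 1/lim|a_n|^(1/n) = 41/4

41/4


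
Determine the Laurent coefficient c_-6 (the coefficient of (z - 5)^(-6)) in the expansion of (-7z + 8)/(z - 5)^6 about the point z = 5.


Step 1: Write the numerator in powers of (z - 5): -7z + 8 = -7(z - 5) + (-7*5 + 8) = -7(z - 5) - 27
Step 2: Divide by (z - 5)^6: f(z) = -27(z - 5)^(-6) - 7(z - 5)^(-5)
Step 3: This finite sum is the Laurent series of f about z = 5.
Step 4: Coefficient of (z - 5)^(-6) = -7*5 + 8 = -27

-27


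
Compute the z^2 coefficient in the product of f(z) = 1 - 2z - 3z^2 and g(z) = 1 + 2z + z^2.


Step 1: z^2 term in f*g comes from: (1)*(z^2) + (-2z)*(2z) + (-3z^2)*(1)
Step 2: = 1 - 4 - 3
Step 3: = -6

-6


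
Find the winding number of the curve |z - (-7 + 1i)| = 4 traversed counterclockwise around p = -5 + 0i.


Step 1: Center c = (-7, 1), radius = 4
Step 2: |p - c|^2 = 2^2 + (-1)^2 = 5
Step 3: r^2 = 16
Step 4: |p-c| < r so winding number = 1

1


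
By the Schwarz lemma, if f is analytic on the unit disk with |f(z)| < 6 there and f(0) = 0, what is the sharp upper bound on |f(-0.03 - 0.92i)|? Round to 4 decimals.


Step 1: g = f/6 maps D -> D with g(0) = 0, so by the Schwarz lemma |g(z)| <= |z|, i.e. |f(z)| <= 6|z|; this is sharp (f(z) = 6z).
Step 2: |z0|^2 = (-0.03)^2 + (-0.92)^2 = 0.8473
Step 3: |z0| = sqrt(0.8473) = 0.920489
Step 4: Best bound = 6 * |z0| = 6 * 0.920489 = 5.5229

5.5229


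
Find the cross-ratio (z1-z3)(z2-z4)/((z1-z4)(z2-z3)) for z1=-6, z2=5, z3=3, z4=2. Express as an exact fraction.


Step 1: (z1-z3)(z2-z4) = (-9) * 3 = -27
Step 2: (z1-z4)(z2-z3) = (-8) * 2 = -16
Step 3: Cross-ratio = 27/16 = 27/16

27/16


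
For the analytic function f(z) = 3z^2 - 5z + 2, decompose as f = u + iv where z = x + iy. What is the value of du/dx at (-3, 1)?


Step 1: f(z) = 3(x+iy)^2 - 5(x+iy) + 2
Step 2: u = 3(x^2 - y^2) - 5x + 2
Step 3: u_x = 6x - 5
Step 4: At (-3, 1): u_x = -18 - 5 = -23

-23


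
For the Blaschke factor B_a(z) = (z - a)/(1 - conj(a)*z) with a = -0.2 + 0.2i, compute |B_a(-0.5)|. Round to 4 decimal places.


Step 1: Numerator z0 - a = -0.5 - (-0.2 + 0.2i) = -0.3 - 0.2i
Step 2: Denominator 1 - conj(a)*z0 = 1 - (-0.2 - 0.2i)*(-0.5) = 0.9 - 0.1i
Step 3: |z0 - a|^2 = (-0.3)^2 + (-0.2)^2 = 0.13; |1 - conj(a)*z0|^2 = 0.9^2 + (-0.1)^2 = 0.82
Step 4: |B_a(-0.5)| = sqrt(0.13 / 0.82) = sqrt(0.158537)
Step 5: = 0.3982

0.3982


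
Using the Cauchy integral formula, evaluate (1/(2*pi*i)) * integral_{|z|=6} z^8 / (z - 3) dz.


Step 1: f(z) = z^8, a = 3 is inside |z| = 6
Step 2: By Cauchy integral formula: (1/(2pi*i)) * integral = f(a)
Step 3: f(3) = 3^8 = 6561

6561


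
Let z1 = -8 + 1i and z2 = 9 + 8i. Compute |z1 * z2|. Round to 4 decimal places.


Step 1: |z1| = sqrt((-8)^2 + 1^2) = sqrt(65)
Step 2: |z2| = sqrt(9^2 + 8^2) = sqrt(145)
Step 3: |z1*z2| = |z1|*|z2| = sqrt(65) * sqrt(145) = sqrt(65 * 145) = sqrt(9425)
Step 4: = 97.0824

97.0824


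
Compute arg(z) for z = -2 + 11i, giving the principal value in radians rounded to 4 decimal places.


Step 1: z = -2 + 11i
Step 2: arg(z) = atan2(11, -2)
Step 3: arg(z) = 1.7506

1.7506


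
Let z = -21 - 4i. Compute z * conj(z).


Step 1: conj(z) = -21 + 4i
Step 2: z * conj(z) = (-21)^2 + (-4)^2
Step 3: = 441 + 16 = 457

457


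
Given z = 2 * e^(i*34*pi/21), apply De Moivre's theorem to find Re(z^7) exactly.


Step 1: By De Moivre's theorem, z^7 = 2^7 * e^(i*7*34*pi/21) = 128 * (cos(34*pi/3) + i*sin(34*pi/3))
Step 2: |z|^7 = 2^7 = 128
Step 3: Reduce the angle mod 2*pi: 34*pi/3 - 10*pi = 4*pi/3
Step 4: cos(4*pi/3) = -1/2
Step 5: Re(z^7) = 128 * (-1/2) = -64

-64


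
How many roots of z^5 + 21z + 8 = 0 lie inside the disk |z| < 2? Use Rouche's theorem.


Step 1: On |z| = 2 the three terms have sizes |z^5| = 2^5 = 32, |21z| = 21*2 = 42, |8| = 8
Step 2: The dominant term is g(z) = 21z; let h(z) = z^5 + 8 so f = g + h
Step 3: On |z| = 2: |g| = 42 and |h| <= 32 + 8 = 40
Step 4: Since 42 > 40, |h| < |g| on |z| = 2, so by Rouche f has the same number of zeros as g inside |z| < 2
Step 5: g(z) = 21z has 1 zero (at the origin, multiplicity 1) inside |z| < 2. Answer = 1

1


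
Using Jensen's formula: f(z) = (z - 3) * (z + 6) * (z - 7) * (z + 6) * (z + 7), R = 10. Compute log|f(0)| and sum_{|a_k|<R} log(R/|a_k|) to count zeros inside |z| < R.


Jensen's formula: (1/2pi)*integral log|f(Re^it)|dt = log|f(0)| + sum_{|a_k|<R} log(R/|a_k|)
Step 1: f(0) = (-3) * 6 * (-7) * 6 * 7 = 5292
Step 2: log|f(0)| = log|3| + log|-6| + log|7| + log|-6| + log|-7| = 8.574
Step 3: Zeros inside |z| < 10: 3, -6, 7, -6, -7
Step 4: Jensen sum = log(10/3) + log(10/6) + log(10/7) + log(10/6) + log(10/7) = 2.939
Step 5: n(R) = number of terms in the Jensen sum = count of zeros inside |z| < 10 = 5

5


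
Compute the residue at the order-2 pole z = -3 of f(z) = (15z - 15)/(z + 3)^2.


Step 1: Pole of order 2 at z = -3
Step 2: Res = lim d/dz [(z + 3)^2 * f(z)] as z -> -3
Step 3: (z + 3)^2 * f(z) = 15z - 15
Step 4: d/dz[15z - 15] = 15

15


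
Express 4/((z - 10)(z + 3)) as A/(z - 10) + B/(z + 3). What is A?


Step 1: Multiply both sides by (z - 10) and set z = 10
Step 2: A = 4 / (10 + 3)
Step 3: A = 4 / 13
Step 4: A = 4/13

4/13


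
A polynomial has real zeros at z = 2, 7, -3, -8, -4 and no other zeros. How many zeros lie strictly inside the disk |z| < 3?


Step 1: Check each root:
  z = 2: |2| = 2 < 3
  z = 7: |7| = 7 >= 3
  z = -3: |-3| = 3 >= 3
  z = -8: |-8| = 8 >= 3
  z = -4: |-4| = 4 >= 3
Step 2: Count = 1

1


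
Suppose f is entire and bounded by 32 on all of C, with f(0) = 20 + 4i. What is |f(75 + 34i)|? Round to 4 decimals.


Step 1: By Liouville's theorem, a bounded entire function is constant.
Step 2: f(z) = f(0) = 20 + 4i for all z.
Step 3: |f(w)| = |20 + 4i| = sqrt(400 + 16)
Step 4: = 20.3961

20.3961


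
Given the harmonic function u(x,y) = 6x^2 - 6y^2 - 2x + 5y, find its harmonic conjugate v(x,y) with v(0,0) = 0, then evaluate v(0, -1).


Step 1: v_x = -u_y = 12y - 5
Step 2: v_y = u_x = 12x - 2
Step 3: v = 12xy - 5x - 2y + C
Step 4: v(0,0) = 0 => C = 0
Step 5: v(0, -1) = 2

2


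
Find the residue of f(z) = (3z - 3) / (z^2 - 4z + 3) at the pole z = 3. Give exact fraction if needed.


Step 1: Q(z) = z^2 - 4z + 3 = (z - 3)(z - 1)
Step 2: Q'(z) = 2z - 4
Step 3: Q'(3) = 2, P(3) = 6
Step 4: Res = P(3)/Q'(3) = 6/2 = 3

3


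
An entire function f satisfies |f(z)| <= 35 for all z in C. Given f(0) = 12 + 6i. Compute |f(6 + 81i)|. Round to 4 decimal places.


Step 1: By Liouville's theorem, a bounded entire function is constant.
Step 2: f(z) = f(0) = 12 + 6i for all z.
Step 3: |f(w)| = |12 + 6i| = sqrt(144 + 36)
Step 4: = 13.4164

13.4164


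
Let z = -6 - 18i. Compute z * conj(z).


Step 1: conj(z) = -6 + 18i
Step 2: z * conj(z) = (-6)^2 + (-18)^2
Step 3: = 36 + 324 = 360

360


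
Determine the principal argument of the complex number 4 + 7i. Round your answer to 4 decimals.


Step 1: z = 4 + 7i
Step 2: arg(z) = atan2(7, 4)
Step 3: arg(z) = 1.0517

1.0517


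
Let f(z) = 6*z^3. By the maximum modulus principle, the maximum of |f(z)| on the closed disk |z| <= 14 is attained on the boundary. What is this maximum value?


Step 1: On |z| = 14, |f(z)| = 6 * |z|^3 = 6 * 14^3
Step 2: By maximum modulus principle, maximum is on boundary.
Step 3: Maximum = 6 * 2744 = 16464

16464


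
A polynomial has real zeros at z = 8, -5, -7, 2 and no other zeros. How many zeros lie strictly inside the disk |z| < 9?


Step 1: Check each root:
  z = 8: |8| = 8 < 9
  z = -5: |-5| = 5 < 9
  z = -7: |-7| = 7 < 9
  z = 2: |2| = 2 < 9
Step 2: Count = 4

4


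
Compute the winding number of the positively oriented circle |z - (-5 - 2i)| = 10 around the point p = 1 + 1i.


Step 1: Center c = (-5, -2), radius = 10
Step 2: |p - c|^2 = 6^2 + 3^2 = 45
Step 3: r^2 = 100
Step 4: |p-c| < r so winding number = 1

1


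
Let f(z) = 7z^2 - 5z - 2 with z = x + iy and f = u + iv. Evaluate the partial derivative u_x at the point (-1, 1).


Step 1: f(z) = 7(x+iy)^2 - 5(x+iy) - 2
Step 2: u = 7(x^2 - y^2) - 5x - 2
Step 3: u_x = 14x - 5
Step 4: At (-1, 1): u_x = -14 - 5 = -19

-19
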